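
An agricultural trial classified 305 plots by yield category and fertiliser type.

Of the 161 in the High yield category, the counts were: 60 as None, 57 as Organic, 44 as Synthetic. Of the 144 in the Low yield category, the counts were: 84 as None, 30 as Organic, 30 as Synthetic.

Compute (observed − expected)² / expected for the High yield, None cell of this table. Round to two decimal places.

Row total (High yield) = 161; column total (None) = 144; N = 305.
Expected count E = 161 × 144 / 305 = 76.013.
Contribution = (O − E)²/E = (60 − 76.013)² / 76.013 = 3.37.

3.37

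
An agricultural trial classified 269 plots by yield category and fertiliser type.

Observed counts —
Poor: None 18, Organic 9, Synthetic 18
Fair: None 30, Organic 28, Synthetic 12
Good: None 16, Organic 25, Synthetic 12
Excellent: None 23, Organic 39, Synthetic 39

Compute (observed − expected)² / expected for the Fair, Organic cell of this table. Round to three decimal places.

0.112

Row total (Fair) = 70; column total (Organic) = 101; N = 269.
Expected count E = 70 × 101 / 269 = 26.2825.
Contribution = (O − E)²/E = (28 − 26.2825)² / 26.2825 = 0.112.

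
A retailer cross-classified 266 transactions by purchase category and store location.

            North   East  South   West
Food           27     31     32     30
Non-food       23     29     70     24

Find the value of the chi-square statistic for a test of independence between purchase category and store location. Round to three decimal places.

12.791

Row totals: 120, 146. Column totals: 50, 60, 102, 54. Grand total N = 266.
Expected counts (row total × column total / N):
  Food, North: 120×50/266 = 22.5564
  Food, East: 120×60/266 = 27.0677
  Food, South: 120×102/266 = 46.0150
  Food, West: 120×54/266 = 24.3609
  Non-food, North: 146×50/266 = 27.4436
  Non-food, East: 146×60/266 = 32.9323
  Non-food, South: 146×102/266 = 55.9850
  Non-food, West: 146×54/266 = 29.6391
Contributions (O − E)²/E:
  (27 − 22.5564)²/22.5564 = 0.8754
  (31 − 27.0677)²/27.0677 = 0.5713
  (32 − 46.0150)²/46.0150 = 4.2686
  (30 − 24.3609)²/24.3609 = 1.3053
  (23 − 27.4436)²/27.4436 = 0.7195
  (29 − 32.9323)²/32.9323 = 0.4695
  (70 − 55.9850)²/55.9850 = 3.5084
  (24 − 29.6391)²/29.6391 = 1.0729
χ² = 0.8754 + 0.5713 + 4.2686 + 1.3053 + 0.7195 + 0.4695 + 3.5084 + 1.0729 = 12.791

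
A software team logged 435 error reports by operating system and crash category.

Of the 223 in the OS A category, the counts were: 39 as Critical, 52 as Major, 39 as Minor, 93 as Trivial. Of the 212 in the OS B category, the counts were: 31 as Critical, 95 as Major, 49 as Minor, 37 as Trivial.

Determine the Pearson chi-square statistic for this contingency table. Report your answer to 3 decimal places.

Row totals: 223, 212. Column totals: 70, 147, 88, 130. Grand total N = 435.
Expected counts (row total × column total / N):
  OS A, Critical: 223×70/435 = 35.8851
  OS A, Major: 223×147/435 = 75.3586
  OS A, Minor: 223×88/435 = 45.1126
  OS A, Trivial: 223×130/435 = 66.6437
  OS B, Critical: 212×70/435 = 34.1149
  OS B, Major: 212×147/435 = 71.6414
  OS B, Minor: 212×88/435 = 42.8874
  OS B, Trivial: 212×130/435 = 63.3563
Contributions (O − E)²/E:
  (39 − 35.8851)²/35.8851 = 0.2704
  (52 − 75.3586)²/75.3586 = 7.2404
  (39 − 45.1126)²/45.1126 = 0.8282
  (93 − 66.6437)²/66.6437 = 10.4234
  (31 − 34.1149)²/34.1149 = 0.2844
  (95 − 71.6414)²/71.6414 = 7.6160
  (49 − 42.8874)²/42.8874 = 0.8712
  (37 − 63.3563)²/63.3563 = 10.9643
χ² = 0.2704 + 7.2404 + 0.8282 + 10.4234 + 0.2844 + 7.6160 + 0.8712 + 10.9643 = 38.498

38.498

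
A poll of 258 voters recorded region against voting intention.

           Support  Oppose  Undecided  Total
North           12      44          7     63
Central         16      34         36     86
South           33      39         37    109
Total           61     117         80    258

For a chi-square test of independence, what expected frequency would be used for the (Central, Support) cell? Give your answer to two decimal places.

20.33

Row total (Central) = 86; column total (Support) = 61; grand total N = 258.
Expected count = (row total × column total) / N = 86 × 61 / 258 = 20.33.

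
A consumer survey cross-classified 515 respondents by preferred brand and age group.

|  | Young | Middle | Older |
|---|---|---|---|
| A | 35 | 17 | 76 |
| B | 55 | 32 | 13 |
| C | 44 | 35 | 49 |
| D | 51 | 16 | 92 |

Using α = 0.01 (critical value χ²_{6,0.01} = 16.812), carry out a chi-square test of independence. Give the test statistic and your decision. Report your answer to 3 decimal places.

Row totals: 128, 100, 128, 159. Column totals: 185, 100, 230. Grand total N = 515.
Expected counts (row total × column total / N):
  A, Young: 128×185/515 = 45.9806
  A, Middle: 128×100/515 = 24.8544
  A, Older: 128×230/515 = 57.1650
  B, Young: 100×185/515 = 35.9223
  B, Middle: 100×100/515 = 19.4175
  B, Older: 100×230/515 = 44.6602
  C, Young: 128×185/515 = 45.9806
  C, Middle: 128×100/515 = 24.8544
  C, Older: 128×230/515 = 57.1650
  D, Young: 159×185/515 = 57.1165
  D, Middle: 159×100/515 = 30.8738
  D, Older: 159×230/515 = 71.0097
Contributions (O − E)²/E:
  (35 − 45.9806)²/45.9806 = 2.6223
  (17 − 24.8544)²/24.8544 = 2.4821
  (76 − 57.1650)²/57.1650 = 6.2058
  (55 − 35.9223)²/35.9223 = 10.1318
  (32 − 19.4175)²/19.4175 = 8.1534
  (13 − 44.6602)²/44.6602 = 22.4443
  (44 − 45.9806)²/45.9806 = 0.0853
  (35 − 24.8544)²/24.8544 = 4.1414
  (49 − 57.1650)²/57.1650 = 1.1662
  (51 − 57.1165)²/57.1165 = 0.6550
  (16 − 30.8738)²/30.8738 = 7.1656
  (92 − 71.0097)²/71.0097 = 6.2047
χ² = 2.6223 + 2.4821 + 6.2058 + 10.1318 + 8.1534 + 22.4443 + 0.0853 + 4.1414 + 1.1662 + 0.6550 + 7.1656 + 6.2047 = 71.458
df = (4−1)(3−1) = 6. Since 71.458 > 16.812, reject the null hypothesis of independence at α = 0.01.

71.458; reject H₀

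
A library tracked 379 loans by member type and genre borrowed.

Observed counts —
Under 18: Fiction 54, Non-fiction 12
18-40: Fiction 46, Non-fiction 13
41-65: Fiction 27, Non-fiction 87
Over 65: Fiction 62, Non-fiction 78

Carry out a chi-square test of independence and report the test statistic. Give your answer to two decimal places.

Row totals: 66, 59, 114, 140. Column totals: 189, 190. Grand total N = 379.
Expected counts (row total × column total / N):
  Under 18, Fiction: 66×189/379 = 32.913
  Under 18, Non-fiction: 66×190/379 = 33.087
  18-40, Fiction: 59×189/379 = 29.422
  18-40, Non-fiction: 59×190/379 = 29.578
  41-65, Fiction: 114×189/379 = 56.850
  41-65, Non-fiction: 114×190/379 = 57.150
  Over 65, Fiction: 140×189/379 = 69.815
  Over 65, Non-fiction: 140×190/379 = 70.185
Contributions (O − E)²/E:
  (54 − 32.913)²/32.913 = 13.5102
  (12 − 33.087)²/33.087 = 13.4392
  (46 − 29.422)²/29.422 = 9.3410
  (13 − 29.578)²/29.578 = 9.2917
  (27 − 56.850)²/56.850 = 15.6732
  (87 − 57.150)²/57.150 = 15.5909
  (62 − 69.815)²/69.815 = 0.8748
  (78 − 70.185)²/70.185 = 0.8702
χ² = 13.5102 + 13.4392 + 9.3410 + 9.2917 + 15.6732 + 15.5909 + 0.8748 + 0.8702 = 78.59

78.59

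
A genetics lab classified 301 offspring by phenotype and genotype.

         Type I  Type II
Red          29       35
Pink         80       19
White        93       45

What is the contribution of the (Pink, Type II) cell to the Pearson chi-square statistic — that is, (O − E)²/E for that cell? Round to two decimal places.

5.65

Row total (Pink) = 99; column total (Type II) = 99; N = 301.
Expected count E = 99 × 99 / 301 = 32.5615.
Contribution = (O − E)²/E = (19 − 32.5615)² / 32.5615 = 5.65.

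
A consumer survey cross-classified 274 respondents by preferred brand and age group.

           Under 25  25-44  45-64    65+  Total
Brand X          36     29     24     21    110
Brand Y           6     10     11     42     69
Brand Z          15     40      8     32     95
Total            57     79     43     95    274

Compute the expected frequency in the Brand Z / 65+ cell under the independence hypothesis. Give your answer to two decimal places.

Row total (Brand Z) = 95; column total (65+) = 95; grand total N = 274.
Expected count = (row total × column total) / N = 95 × 95 / 274 = 32.94.

32.94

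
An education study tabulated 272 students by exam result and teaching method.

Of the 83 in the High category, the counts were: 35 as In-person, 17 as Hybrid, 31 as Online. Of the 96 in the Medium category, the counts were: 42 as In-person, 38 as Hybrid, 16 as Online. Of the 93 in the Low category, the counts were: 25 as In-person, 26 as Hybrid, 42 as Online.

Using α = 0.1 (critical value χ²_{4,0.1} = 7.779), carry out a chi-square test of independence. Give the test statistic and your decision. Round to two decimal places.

22.39; reject H₀

Row totals: 83, 96, 93. Column totals: 102, 81, 89. Grand total N = 272.
Expected counts (row total × column total / N):
  High, In-person: 83×102/272 = 31.125
  High, Hybrid: 83×81/272 = 24.717
  High, Online: 83×89/272 = 27.158
  Medium, In-person: 96×102/272 = 36.000
  Medium, Hybrid: 96×81/272 = 28.588
  Medium, Online: 96×89/272 = 31.412
  Low, In-person: 93×102/272 = 34.875
  Low, Hybrid: 93×81/272 = 27.695
  Low, Online: 93×89/272 = 30.430
Contributions (O − E)²/E:
  (35 − 31.125)²/31.125 = 0.4824
  (17 − 24.717)²/24.717 = 2.4094
  (31 − 27.158)²/27.158 = 0.5435
  (42 − 36.000)²/36.000 = 1.0000
  (38 − 28.588)²/28.588 = 3.0987
  (16 − 31.412)²/31.412 = 7.5618
  (25 − 34.875)²/34.875 = 2.7961
  (26 − 27.695)²/27.695 = 0.1037
  (42 − 30.430)²/30.430 = 4.3991
χ² = 0.4824 + 2.4094 + 0.5435 + 1.0000 + 3.0987 + 7.5618 + 2.7961 + 0.1037 + 4.3991 = 22.39
df = (3−1)(3−1) = 4. Since 22.39 > 7.779, reject the null hypothesis of independence at α = 0.1.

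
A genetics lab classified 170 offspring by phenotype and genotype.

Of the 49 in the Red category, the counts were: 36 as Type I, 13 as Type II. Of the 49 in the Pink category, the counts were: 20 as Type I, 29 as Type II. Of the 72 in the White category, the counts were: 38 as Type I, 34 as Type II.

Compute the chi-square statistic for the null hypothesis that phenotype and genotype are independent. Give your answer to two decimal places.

Row totals: 49, 49, 72. Column totals: 94, 76. Grand total N = 170.
Expected counts (row total × column total / N):
  Red, Type I: 49×94/170 = 27.094
  Red, Type II: 49×76/170 = 21.906
  Pink, Type I: 49×94/170 = 27.094
  Pink, Type II: 49×76/170 = 21.906
  White, Type I: 72×94/170 = 39.812
  White, Type II: 72×76/170 = 32.188
Contributions (O − E)²/E:
  (36 − 27.094)²/27.094 = 2.9275
  (13 − 21.906)²/21.906 = 3.6208
  (20 − 27.094)²/27.094 = 1.8574
  (29 − 21.906)²/21.906 = 2.2973
  (38 − 39.812)²/39.812 = 0.0825
  (34 − 32.188)²/32.188 = 0.1020
χ² = 2.9275 + 3.6208 + 1.8574 + 2.2973 + 0.0825 + 0.1020 = 10.89

10.89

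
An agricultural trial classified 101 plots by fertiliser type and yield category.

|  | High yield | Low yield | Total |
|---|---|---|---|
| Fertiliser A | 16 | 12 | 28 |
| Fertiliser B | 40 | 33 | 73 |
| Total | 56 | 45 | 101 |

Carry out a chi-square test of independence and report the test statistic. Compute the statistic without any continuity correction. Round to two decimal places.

0.05

Grand total N = 101.
Expected counts (row total × column total / N):
  Fertiliser A, High yield: 28×56/101 = 15.525
  Fertiliser A, Low yield: 28×45/101 = 12.475
  Fertiliser B, High yield: 73×56/101 = 40.475
  Fertiliser B, Low yield: 73×45/101 = 32.525
Contributions (O − E)²/E:
  (16 − 15.525)²/15.525 = 0.0145
  (12 − 12.475)²/12.475 = 0.0181
  (40 − 40.475)²/40.475 = 0.0056
  (33 − 32.525)²/32.525 = 0.0069
χ² = 0.0145 + 0.0181 + 0.0056 + 0.0069 = 0.05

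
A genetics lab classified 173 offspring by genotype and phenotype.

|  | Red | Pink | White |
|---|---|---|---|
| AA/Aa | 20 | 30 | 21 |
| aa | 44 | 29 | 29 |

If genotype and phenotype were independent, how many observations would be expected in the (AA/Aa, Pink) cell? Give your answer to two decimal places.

Row total (AA/Aa) = 71; column total (Pink) = 59; grand total N = 173.
Expected count = (row total × column total) / N = 71 × 59 / 173 = 24.21.

24.21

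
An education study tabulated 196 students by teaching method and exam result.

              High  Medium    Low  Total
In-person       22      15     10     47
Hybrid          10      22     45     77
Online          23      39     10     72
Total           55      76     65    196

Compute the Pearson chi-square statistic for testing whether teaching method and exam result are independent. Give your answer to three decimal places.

44.450

Grand total N = 196.
Expected counts (row total × column total / N):
  In-person, High: 47×55/196 = 13.1888
  In-person, Medium: 47×76/196 = 18.2245
  In-person, Low: 47×65/196 = 15.5867
  Hybrid, High: 77×55/196 = 21.6071
  Hybrid, Medium: 77×76/196 = 29.8571
  Hybrid, Low: 77×65/196 = 25.5357
  Online, High: 72×55/196 = 20.2041
  Online, Medium: 72×76/196 = 27.9184
  Online, Low: 72×65/196 = 23.8776
Contributions (O − E)²/E:
  (22 − 13.1888)²/13.1888 = 5.8866
  (15 − 18.2245)²/18.2245 = 0.5705
  (10 − 15.5867)²/15.5867 = 2.0024
  (10 − 21.6071)²/21.6071 = 6.2352
  (22 − 29.8571)²/29.8571 = 2.0676
  (45 − 25.5357)²/25.5357 = 14.8364
  (23 − 20.2041)²/20.2041 = 0.3869
  (39 − 27.9184)²/27.9184 = 4.3986
  (10 − 23.8776)²/23.8776 = 8.0656
χ² = 5.8866 + 0.5705 + 2.0024 + 6.2352 + 2.0676 + 14.8364 + 0.3869 + 4.3986 + 8.0656 = 44.450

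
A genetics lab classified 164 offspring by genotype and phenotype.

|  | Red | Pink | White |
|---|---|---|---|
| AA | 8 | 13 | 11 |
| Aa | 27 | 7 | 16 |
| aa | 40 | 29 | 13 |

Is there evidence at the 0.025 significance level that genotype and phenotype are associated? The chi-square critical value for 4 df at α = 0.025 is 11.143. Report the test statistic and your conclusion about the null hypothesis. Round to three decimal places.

Row totals: 32, 50, 82. Column totals: 75, 49, 40. Grand total N = 164.
Expected counts (row total × column total / N):
  AA, Red: 32×75/164 = 14.6341
  AA, Pink: 32×49/164 = 9.5610
  AA, White: 32×40/164 = 7.8049
  Aa, Red: 50×75/164 = 22.8659
  Aa, Pink: 50×49/164 = 14.9390
  Aa, White: 50×40/164 = 12.1951
  aa, Red: 82×75/164 = 37.5000
  aa, Pink: 82×49/164 = 24.5000
  aa, White: 82×40/164 = 20.0000
Contributions (O − E)²/E:
  (8 − 14.6341)²/14.6341 = 3.0074
  (13 − 9.5610)²/9.5610 = 1.2370
  (11 − 7.8049)²/7.8049 = 1.3080
  (27 − 22.8659)²/22.8659 = 0.7474
  (7 − 14.9390)²/14.9390 = 4.2190
  (16 − 12.1951)²/12.1951 = 1.1871
  (40 − 37.5000)²/37.5000 = 0.1667
  (29 − 24.5000)²/24.5000 = 0.8265
  (13 − 20.0000)²/20.0000 = 2.4500
χ² = 3.0074 + 1.2370 + 1.3080 + 0.7474 + 4.2190 + 1.1871 + 0.1667 + 0.8265 + 2.4500 = 15.149
df = (3−1)(3−1) = 4. Since 15.149 > 11.143, reject the null hypothesis of independence at α = 0.025.

15.149; reject H₀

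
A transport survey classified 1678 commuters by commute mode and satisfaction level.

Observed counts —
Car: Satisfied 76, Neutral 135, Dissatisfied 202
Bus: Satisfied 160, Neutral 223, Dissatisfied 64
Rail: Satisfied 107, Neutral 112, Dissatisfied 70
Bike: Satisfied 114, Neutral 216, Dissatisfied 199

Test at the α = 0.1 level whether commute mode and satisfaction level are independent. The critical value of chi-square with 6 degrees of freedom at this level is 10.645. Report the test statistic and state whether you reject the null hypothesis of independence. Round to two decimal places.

Row totals: 413, 447, 289, 529. Column totals: 457, 686, 535. Grand total N = 1678.
Expected counts (row total × column total / N):
  Car, Satisfied: 413×457/1678 = 112.4797
  Car, Neutral: 413×686/1678 = 168.8427
  Car, Dissatisfied: 413×535/1678 = 131.6776
  Bus, Satisfied: 447×457/1678 = 121.7396
  Bus, Neutral: 447×686/1678 = 182.7426
  Bus, Dissatisfied: 447×535/1678 = 142.5179
  Rail, Satisfied: 289×457/1678 = 78.7086
  Rail, Neutral: 289×686/1678 = 118.1490
  Rail, Dissatisfied: 289×535/1678 = 92.1424
  Bike, Satisfied: 529×457/1678 = 144.0721
  Bike, Neutral: 529×686/1678 = 216.2658
  Bike, Dissatisfied: 529×535/1678 = 168.6621
Contributions (O − E)²/E:
  (76 − 112.4797)²/112.4797 = 11.8312
  (135 − 168.8427)²/168.8427 = 6.7834
  (202 − 131.6776)²/131.6776 = 37.5557
  (160 − 121.7396)²/121.7396 = 12.0245
  (223 − 182.7426)²/182.7426 = 8.8685
  (64 − 142.5179)²/142.5179 = 43.2581
  (107 − 78.7086)²/78.7086 = 10.1692
  (112 − 118.1490)²/118.1490 = 0.3200
  (70 − 92.1424)²/92.1424 = 5.3210
  (114 − 144.0721)²/144.0721 = 6.2769
  (216 − 216.2658)²/216.2658 = 0.0003
  (199 − 168.6621)²/168.6621 = 5.4570
χ² = 11.8312 + 6.7834 + 37.5557 + 12.0245 + 8.8685 + 43.2581 + 10.1692 + 0.3200 + 5.3210 + 6.2769 + 0.0003 + 5.4570 = 147.87
df = (4−1)(3−1) = 6. Since 147.87 > 10.645, reject the null hypothesis of independence at α = 0.1.

147.87; reject H₀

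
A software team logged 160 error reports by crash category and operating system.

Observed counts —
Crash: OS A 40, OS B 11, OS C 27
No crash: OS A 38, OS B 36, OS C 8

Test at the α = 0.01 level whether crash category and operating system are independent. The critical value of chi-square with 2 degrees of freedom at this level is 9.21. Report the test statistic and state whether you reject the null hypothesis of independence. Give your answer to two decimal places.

23.58; reject H₀

Row totals: 78, 82. Column totals: 78, 47, 35. Grand total N = 160.
Expected counts (row total × column total / N):
  Crash, OS A: 78×78/160 = 38.025
  Crash, OS B: 78×47/160 = 22.913
  Crash, OS C: 78×35/160 = 17.062
  No crash, OS A: 82×78/160 = 39.975
  No crash, OS B: 82×47/160 = 24.087
  No crash, OS C: 82×35/160 = 17.938
Contributions (O − E)²/E:
  (40 − 38.025)²/38.025 = 0.1026
  (11 − 22.913)²/22.913 = 6.1938
  (27 − 17.062)²/17.062 = 5.7885
  (38 − 39.975)²/39.975 = 0.0976
  (36 − 24.087)²/24.087 = 5.8920
  (8 − 17.938)²/17.938 = 5.5058
χ² = 0.1026 + 6.1938 + 5.7885 + 0.0976 + 5.8920 + 5.5058 = 23.58
df = (2−1)(3−1) = 2. Since 23.58 > 9.21, reject the null hypothesis of independence at α = 0.01.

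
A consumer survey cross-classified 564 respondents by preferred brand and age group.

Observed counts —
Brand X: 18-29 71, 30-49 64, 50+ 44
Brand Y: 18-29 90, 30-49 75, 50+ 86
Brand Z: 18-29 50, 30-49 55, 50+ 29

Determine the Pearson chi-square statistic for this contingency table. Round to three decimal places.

Row totals: 179, 251, 134. Column totals: 211, 194, 159. Grand total N = 564.
Expected counts (row total × column total / N):
  Brand X, 18-29: 179×211/564 = 66.9663
  Brand X, 30-49: 179×194/564 = 61.5709
  Brand X, 50+: 179×159/564 = 50.4628
  Brand Y, 18-29: 251×211/564 = 93.9025
  Brand Y, 30-49: 251×194/564 = 86.3369
  Brand Y, 50+: 251×159/564 = 70.7606
  Brand Z, 18-29: 134×211/564 = 50.1312
  Brand Z, 30-49: 134×194/564 = 46.0922
  Brand Z, 50+: 134×159/564 = 37.7766
Contributions (O − E)²/E:
  (71 − 66.9663)²/66.9663 = 0.2430
  (64 − 61.5709)²/61.5709 = 0.0958
  (44 − 50.4628)²/50.4628 = 0.8277
  (90 − 93.9025)²/93.9025 = 0.1622
  (75 − 86.3369)²/86.3369 = 1.4886
  (86 − 70.7606)²/70.7606 = 3.2820
  (50 − 50.1312)²/50.1312 = 0.0003
  (55 − 46.0922)²/46.0922 = 1.7215
  (29 − 37.7766)²/37.7766 = 2.0391
χ² = 0.2430 + 0.0958 + 0.8277 + 0.1622 + 1.4886 + 3.2820 + 0.0003 + 1.7215 + 2.0391 = 9.860

9.860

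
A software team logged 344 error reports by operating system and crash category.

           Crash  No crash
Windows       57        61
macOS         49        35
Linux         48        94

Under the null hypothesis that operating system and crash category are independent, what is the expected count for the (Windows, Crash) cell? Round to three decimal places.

52.826

Row total (Windows) = 118; column total (Crash) = 154; grand total N = 344.
Expected count = (row total × column total) / N = 118 × 154 / 344 = 52.826.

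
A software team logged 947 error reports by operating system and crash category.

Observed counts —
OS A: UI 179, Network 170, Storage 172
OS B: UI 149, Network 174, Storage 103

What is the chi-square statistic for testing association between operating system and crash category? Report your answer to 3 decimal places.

10.681

Row totals: 521, 426. Column totals: 328, 344, 275. Grand total N = 947.
Expected counts (row total × column total / N):
  OS A, UI: 521×328/947 = 180.4520
  OS A, Network: 521×344/947 = 189.2545
  OS A, Storage: 521×275/947 = 151.2936
  OS B, UI: 426×328/947 = 147.5480
  OS B, Network: 426×344/947 = 154.7455
  OS B, Storage: 426×275/947 = 123.7064
Contributions (O − E)²/E:
  (179 − 180.4520)²/180.4520 = 0.0117
  (170 − 189.2545)²/189.2545 = 1.9589
  (172 − 151.2936)²/151.2936 = 2.8339
  (149 − 147.5480)²/147.5480 = 0.0143
  (174 − 154.7455)²/154.7455 = 2.3958
  (103 − 123.7064)²/123.7064 = 3.4659
χ² = 0.0117 + 1.9589 + 2.8339 + 0.0143 + 2.3958 + 3.4659 = 10.681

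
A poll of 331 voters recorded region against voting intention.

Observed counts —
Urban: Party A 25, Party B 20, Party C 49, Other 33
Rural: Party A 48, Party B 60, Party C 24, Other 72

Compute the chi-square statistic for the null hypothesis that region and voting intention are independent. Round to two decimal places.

Row totals: 127, 204. Column totals: 73, 80, 73, 105. Grand total N = 331.
Expected counts (row total × column total / N):
  Urban, Party A: 127×73/331 = 28.009
  Urban, Party B: 127×80/331 = 30.695
  Urban, Party C: 127×73/331 = 28.009
  Urban, Other: 127×105/331 = 40.287
  Rural, Party A: 204×73/331 = 44.991
  Rural, Party B: 204×80/331 = 49.305
  Rural, Party C: 204×73/331 = 44.991
  Rural, Other: 204×105/331 = 64.713
Contributions (O − E)²/E:
  (25 − 28.009)²/28.009 = 0.3233
  (20 − 30.695)²/30.695 = 3.7264
  (49 − 28.009)²/28.009 = 15.7314
  (33 − 40.287)²/40.287 = 1.3181
  (48 − 44.991)²/44.991 = 0.2012
  (60 − 49.305)²/49.305 = 2.3199
  (24 − 44.991)²/44.991 = 9.7936
  (72 − 64.713)²/64.713 = 0.8206
χ² = 0.3233 + 3.7264 + 15.7314 + 1.3181 + 0.2012 + 2.3199 + 9.7936 + 0.8206 = 34.23

34.23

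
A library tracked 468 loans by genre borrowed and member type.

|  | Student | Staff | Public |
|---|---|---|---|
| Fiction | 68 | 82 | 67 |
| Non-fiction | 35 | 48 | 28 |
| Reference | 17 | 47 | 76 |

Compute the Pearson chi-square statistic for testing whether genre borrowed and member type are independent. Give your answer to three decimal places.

Row totals: 217, 111, 140. Column totals: 120, 177, 171. Grand total N = 468.
Expected counts (row total × column total / N):
  Fiction, Student: 217×120/468 = 55.6410
  Fiction, Staff: 217×177/468 = 82.0705
  Fiction, Public: 217×171/468 = 79.2885
  Non-fiction, Student: 111×120/468 = 28.4615
  Non-fiction, Staff: 111×177/468 = 41.9808
  Non-fiction, Public: 111×171/468 = 40.5577
  Reference, Student: 140×120/468 = 35.8974
  Reference, Staff: 140×177/468 = 52.9487
  Reference, Public: 140×171/468 = 51.1538
Contributions (O − E)²/E:
  (68 − 55.6410)²/55.6410 = 2.7452
  (82 − 82.0705)²/82.0705 = 0.0001
  (67 − 79.2885)²/79.2885 = 1.9045
  (35 − 28.4615)²/28.4615 = 1.5021
  (48 − 41.9808)²/41.9808 = 0.8630
  (28 − 40.5577)²/40.5577 = 3.8882
  (17 − 35.8974)²/35.8974 = 9.9481
  (47 − 52.9487)²/52.9487 = 0.6683
  (76 − 51.1538)²/51.1538 = 12.0682
χ² = 2.7452 + 0.0001 + 1.9045 + 1.5021 + 0.8630 + 3.8882 + 9.9481 + 0.6683 + 12.0682 = 33.588

33.588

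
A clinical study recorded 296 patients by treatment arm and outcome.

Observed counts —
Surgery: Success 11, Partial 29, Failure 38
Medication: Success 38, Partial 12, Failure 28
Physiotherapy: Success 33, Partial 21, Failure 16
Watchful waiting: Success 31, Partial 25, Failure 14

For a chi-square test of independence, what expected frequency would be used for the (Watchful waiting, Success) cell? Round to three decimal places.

Row total (Watchful waiting) = 70; column total (Success) = 113; grand total N = 296.
Expected count = (row total × column total) / N = 70 × 113 / 296 = 26.723.

26.723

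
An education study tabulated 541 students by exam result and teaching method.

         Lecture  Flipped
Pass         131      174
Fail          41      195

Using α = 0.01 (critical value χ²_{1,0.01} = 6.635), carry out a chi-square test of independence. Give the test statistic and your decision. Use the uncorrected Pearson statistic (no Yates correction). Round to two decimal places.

Row totals: 305, 236. Column totals: 172, 369. Grand total N = 541.
Expected counts (row total × column total / N):
  Pass, Lecture: 305×172/541 = 96.969
  Pass, Flipped: 305×369/541 = 208.031
  Fail, Lecture: 236×172/541 = 75.031
  Fail, Flipped: 236×369/541 = 160.969
Contributions (O − E)²/E:
  (131 − 96.969)²/96.969 = 11.9431
  (174 − 208.031)²/208.031 = 5.5670
  (41 − 75.031)²/75.031 = 15.4351
  (195 − 160.969)²/160.969 = 7.1946
χ² = 11.9431 + 5.5670 + 15.4351 + 7.1946 = 40.14
df = (2−1)(2−1) = 1. Since 40.14 > 6.635, reject the null hypothesis of independence at α = 0.01.

40.14; reject H₀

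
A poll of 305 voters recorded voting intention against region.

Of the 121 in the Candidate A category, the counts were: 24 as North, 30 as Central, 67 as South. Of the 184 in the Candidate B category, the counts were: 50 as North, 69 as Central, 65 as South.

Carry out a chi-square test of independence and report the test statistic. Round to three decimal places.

Row totals: 121, 184. Column totals: 74, 99, 132. Grand total N = 305.
Expected counts (row total × column total / N):
  Candidate A, North: 121×74/305 = 29.3574
  Candidate A, Central: 121×99/305 = 39.2754
  Candidate A, South: 121×132/305 = 52.3672
  Candidate B, North: 184×74/305 = 44.6426
  Candidate B, Central: 184×99/305 = 59.7246
  Candidate B, South: 184×132/305 = 79.6328
Contributions (O − E)²/E:
  (24 − 29.3574)²/29.3574 = 0.9777
  (30 − 39.2754)²/39.2754 = 2.1905
  (67 − 52.3672)²/52.3672 = 4.0888
  (50 − 44.6426)²/44.6426 = 0.6429
  (69 − 59.7246)²/59.7246 = 1.4405
  (65 − 79.6328)²/79.6328 = 2.6888
χ² = 0.9777 + 2.1905 + 4.0888 + 0.6429 + 1.4405 + 2.6888 = 12.029

12.029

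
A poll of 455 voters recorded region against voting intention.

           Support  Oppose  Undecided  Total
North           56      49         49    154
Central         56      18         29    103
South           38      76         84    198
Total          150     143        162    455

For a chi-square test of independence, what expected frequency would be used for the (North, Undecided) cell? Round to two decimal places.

54.83

Row total (North) = 154; column total (Undecided) = 162; grand total N = 455.
Expected count = (row total × column total) / N = 154 × 162 / 455 = 54.83.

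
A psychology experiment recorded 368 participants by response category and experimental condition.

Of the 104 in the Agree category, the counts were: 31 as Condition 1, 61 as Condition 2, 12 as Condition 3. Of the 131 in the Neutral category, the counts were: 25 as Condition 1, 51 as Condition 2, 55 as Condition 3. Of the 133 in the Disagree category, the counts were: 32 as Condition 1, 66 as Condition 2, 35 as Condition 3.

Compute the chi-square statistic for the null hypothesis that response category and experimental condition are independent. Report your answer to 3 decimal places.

Row totals: 104, 131, 133. Column totals: 88, 178, 102. Grand total N = 368.
Expected counts (row total × column total / N):
  Agree, Condition 1: 104×88/368 = 24.8696
  Agree, Condition 2: 104×178/368 = 50.3043
  Agree, Condition 3: 104×102/368 = 28.8261
  Neutral, Condition 1: 131×88/368 = 31.3261
  Neutral, Condition 2: 131×178/368 = 63.3641
  Neutral, Condition 3: 131×102/368 = 36.3098
  Disagree, Condition 1: 133×88/368 = 31.8043
  Disagree, Condition 2: 133×178/368 = 64.3315
  Disagree, Condition 3: 133×102/368 = 36.8641
Contributions (O − E)²/E:
  (31 − 24.8696)²/24.8696 = 1.5112
  (61 − 50.3043)²/50.3043 = 2.2741
  (12 − 28.8261)²/28.8261 = 9.8216
  (25 − 31.3261)²/31.3261 = 1.2775
  (51 − 63.3641)²/63.3641 = 2.4126
  (55 − 36.3098)²/36.3098 = 9.6206
  (32 − 31.8043)²/31.8043 = 0.0012
  (66 − 64.3315)²/64.3315 = 0.0433
  (35 − 36.8641)²/36.8641 = 0.0943
χ² = 1.5112 + 2.2741 + 9.8216 + 1.2775 + 2.4126 + 9.6206 + 0.0012 + 0.0433 + 0.0943 = 27.056

27.056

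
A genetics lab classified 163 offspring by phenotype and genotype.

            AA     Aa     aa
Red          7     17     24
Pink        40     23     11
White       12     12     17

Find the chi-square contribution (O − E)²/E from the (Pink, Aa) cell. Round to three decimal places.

0.016

Row total (Pink) = 74; column total (Aa) = 52; N = 163.
Expected count E = 74 × 52 / 163 = 23.607362.
Contribution = (O − E)²/E = (23 − 23.607362)² / 23.607362 = 0.016.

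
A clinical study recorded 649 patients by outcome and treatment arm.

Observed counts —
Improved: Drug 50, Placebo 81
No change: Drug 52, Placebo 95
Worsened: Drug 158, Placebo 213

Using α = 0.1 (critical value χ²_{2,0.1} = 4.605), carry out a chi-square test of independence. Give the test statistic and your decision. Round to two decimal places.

2.53; fail to reject H₀

Row totals: 131, 147, 371. Column totals: 260, 389. Grand total N = 649.
Expected counts (row total × column total / N):
  Improved, Drug: 131×260/649 = 52.481
  Improved, Placebo: 131×389/649 = 78.519
  No change, Drug: 147×260/649 = 58.891
  No change, Placebo: 147×389/649 = 88.109
  Worsened, Drug: 371×260/649 = 148.629
  Worsened, Placebo: 371×389/649 = 222.371
Contributions (O − E)²/E:
  (50 − 52.481)²/52.481 = 0.1173
  (81 − 78.519)²/78.519 = 0.0784
  (52 − 58.891)²/58.891 = 0.8063
  (95 − 88.109)²/88.109 = 0.5389
  (158 − 148.629)²/148.629 = 0.5908
  (213 − 222.371)²/222.371 = 0.3949
χ² = 0.1173 + 0.0784 + 0.8063 + 0.5389 + 0.5908 + 0.3949 = 2.53
df = (3−1)(2−1) = 2. Since 2.53 < 4.605, fail to reject the null hypothesis of independence at α = 0.1.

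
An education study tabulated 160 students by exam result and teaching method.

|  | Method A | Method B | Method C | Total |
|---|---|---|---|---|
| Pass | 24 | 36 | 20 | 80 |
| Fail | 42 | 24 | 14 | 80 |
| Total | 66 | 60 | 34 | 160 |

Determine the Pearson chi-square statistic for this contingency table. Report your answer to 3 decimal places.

8.368

Grand total N = 160.
Expected counts (row total × column total / N):
  Pass, Method A: 80×66/160 = 33.0000
  Pass, Method B: 80×60/160 = 30.0000
  Pass, Method C: 80×34/160 = 17.0000
  Fail, Method A: 80×66/160 = 33.0000
  Fail, Method B: 80×60/160 = 30.0000
  Fail, Method C: 80×34/160 = 17.0000
Contributions (O − E)²/E:
  (24 − 33.0000)²/33.0000 = 2.4545
  (36 − 30.0000)²/30.0000 = 1.2000
  (20 − 17.0000)²/17.0000 = 0.5294
  (42 − 33.0000)²/33.0000 = 2.4545
  (24 − 30.0000)²/30.0000 = 1.2000
  (14 − 17.0000)²/17.0000 = 0.5294
χ² = 2.4545 + 1.2000 + 0.5294 + 2.4545 + 1.2000 + 0.5294 = 8.368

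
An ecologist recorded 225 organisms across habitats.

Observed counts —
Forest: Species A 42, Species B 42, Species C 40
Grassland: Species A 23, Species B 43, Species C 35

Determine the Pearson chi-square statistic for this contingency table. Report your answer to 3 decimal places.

Row totals: 124, 101. Column totals: 65, 85, 75. Grand total N = 225.
Expected counts (row total × column total / N):
  Forest, Species A: 124×65/225 = 35.8222
  Forest, Species B: 124×85/225 = 46.8444
  Forest, Species C: 124×75/225 = 41.3333
  Grassland, Species A: 101×65/225 = 29.1778
  Grassland, Species B: 101×85/225 = 38.1556
  Grassland, Species C: 101×75/225 = 33.6667
Contributions (O − E)²/E:
  (42 − 35.8222)²/35.8222 = 1.0654
  (42 − 46.8444)²/46.8444 = 0.5010
  (40 − 41.3333)²/41.3333 = 0.0430
  (23 − 29.1778)²/29.1778 = 1.3080
  (43 − 38.1556)²/38.1556 = 0.6151
  (35 − 33.6667)²/33.6667 = 0.0528
χ² = 1.0654 + 0.5010 + 0.0430 + 1.3080 + 0.6151 + 0.0528 = 3.585

3.585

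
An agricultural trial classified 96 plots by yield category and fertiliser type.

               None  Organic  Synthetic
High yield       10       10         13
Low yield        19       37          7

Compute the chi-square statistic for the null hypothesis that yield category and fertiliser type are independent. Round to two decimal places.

11.89

Row totals: 33, 63. Column totals: 29, 47, 20. Grand total N = 96.
Expected counts (row total × column total / N):
  High yield, None: 33×29/96 = 9.969
  High yield, Organic: 33×47/96 = 16.156
  High yield, Synthetic: 33×20/96 = 6.875
  Low yield, None: 63×29/96 = 19.031
  Low yield, Organic: 63×47/96 = 30.844
  Low yield, Synthetic: 63×20/96 = 13.125
Contributions (O − E)²/E:
  (10 − 9.969)²/9.969 = 0.0001
  (10 − 16.156)²/16.156 = 2.3457
  (13 − 6.875)²/6.875 = 5.4568
  (19 − 19.031)²/19.031 = 0.0001
  (37 − 30.844)²/30.844 = 1.2286
  (7 − 13.125)²/13.125 = 2.8583
χ² = 0.0001 + 2.3457 + 5.4568 + 0.0001 + 1.2286 + 2.8583 = 11.89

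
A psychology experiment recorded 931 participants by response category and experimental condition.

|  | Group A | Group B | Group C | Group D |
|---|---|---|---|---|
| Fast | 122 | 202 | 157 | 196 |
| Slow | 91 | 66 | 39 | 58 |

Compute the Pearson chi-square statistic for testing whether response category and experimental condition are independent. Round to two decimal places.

34.47

Row totals: 677, 254. Column totals: 213, 268, 196, 254. Grand total N = 931.
Expected counts (row total × column total / N):
  Fast, Group A: 677×213/931 = 154.888
  Fast, Group B: 677×268/931 = 194.883
  Fast, Group C: 677×196/931 = 142.526
  Fast, Group D: 677×254/931 = 184.702
  Slow, Group A: 254×213/931 = 58.112
  Slow, Group B: 254×268/931 = 73.117
  Slow, Group C: 254×196/931 = 53.474
  Slow, Group D: 254×254/931 = 69.298
Contributions (O − E)²/E:
  (122 − 154.888)²/154.888 = 6.9832
  (202 − 194.883)²/194.883 = 0.2599
  (157 − 142.526)²/142.526 = 1.4699
  (196 − 184.702)²/184.702 = 0.6911
  (91 − 58.112)²/58.112 = 18.6127
  (66 − 73.117)²/73.117 = 0.6927
  (39 − 53.474)²/53.474 = 3.9177
  (58 − 69.298)²/69.298 = 1.8420
χ² = 6.9832 + 0.2599 + 1.4699 + 0.6911 + 18.6127 + 0.6927 + 3.9177 + 1.8420 = 34.47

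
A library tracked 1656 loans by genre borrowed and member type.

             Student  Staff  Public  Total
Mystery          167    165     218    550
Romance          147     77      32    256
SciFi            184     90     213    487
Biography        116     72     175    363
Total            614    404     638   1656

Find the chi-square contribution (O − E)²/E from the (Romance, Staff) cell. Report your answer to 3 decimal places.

3.388

Row total (Romance) = 256; column total (Staff) = 404; N = 1656.
Expected count E = 256 × 404 / 1656 = 62.4541.
Contribution = (O − E)²/E = (77 − 62.4541)² / 62.4541 = 3.388.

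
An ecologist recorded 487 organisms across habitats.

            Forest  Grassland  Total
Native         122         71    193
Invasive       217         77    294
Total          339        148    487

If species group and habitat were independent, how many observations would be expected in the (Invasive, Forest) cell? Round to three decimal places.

204.653

Row total (Invasive) = 294; column total (Forest) = 339; grand total N = 487.
Expected count = (row total × column total) / N = 294 × 339 / 487 = 204.653.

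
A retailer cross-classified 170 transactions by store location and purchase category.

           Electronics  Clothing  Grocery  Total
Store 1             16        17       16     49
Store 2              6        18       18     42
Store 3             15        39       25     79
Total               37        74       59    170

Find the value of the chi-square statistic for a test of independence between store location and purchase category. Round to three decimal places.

Grand total N = 170.
Expected counts (row total × column total / N):
  Store 1, Electronics: 49×37/170 = 10.6647
  Store 1, Clothing: 49×74/170 = 21.3294
  Store 1, Grocery: 49×59/170 = 17.0059
  Store 2, Electronics: 42×37/170 = 9.1412
  Store 2, Clothing: 42×74/170 = 18.2824
  Store 2, Grocery: 42×59/170 = 14.5765
  Store 3, Electronics: 79×37/170 = 17.1941
  Store 3, Clothing: 79×74/170 = 34.3882
  Store 3, Grocery: 79×59/170 = 27.4176
Contributions (O − E)²/E:
  (16 − 10.6647)²/10.6647 = 2.6691
  (17 − 21.3294)²/21.3294 = 0.8788
  (16 − 17.0059)²/17.0059 = 0.0595
  (6 − 9.1412)²/9.1412 = 1.0794
  (18 − 18.2824)²/18.2824 = 0.0044
  (18 − 14.5765)²/14.5765 = 0.8041
  (15 − 17.1941)²/17.1941 = 0.2800
  (39 − 34.3882)²/34.3882 = 0.6185
  (25 − 27.4176)²/27.4176 = 0.2132
χ² = 2.6691 + 0.8788 + 0.0595 + 1.0794 + 0.0044 + 0.8041 + 0.2800 + 0.6185 + 0.2132 = 6.607

6.607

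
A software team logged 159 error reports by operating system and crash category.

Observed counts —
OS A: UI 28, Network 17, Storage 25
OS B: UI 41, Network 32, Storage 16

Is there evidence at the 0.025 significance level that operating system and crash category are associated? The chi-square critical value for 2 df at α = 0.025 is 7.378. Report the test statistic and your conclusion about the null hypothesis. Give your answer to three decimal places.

Row totals: 70, 89. Column totals: 69, 49, 41. Grand total N = 159.
Expected counts (row total × column total / N):
  OS A, UI: 70×69/159 = 30.3774
  OS A, Network: 70×49/159 = 21.5723
  OS A, Storage: 70×41/159 = 18.0503
  OS B, UI: 89×69/159 = 38.6226
  OS B, Network: 89×49/159 = 27.4277
  OS B, Storage: 89×41/159 = 22.9497
Contributions (O − E)²/E:
  (28 − 30.3774)²/30.3774 = 0.1861
  (17 − 21.5723)²/21.5723 = 0.9691
  (25 − 18.0503)²/18.0503 = 2.6758
  (41 − 38.6226)²/38.6226 = 0.1463
  (32 − 27.4277)²/27.4277 = 0.7622
  (16 − 22.9497)²/22.9497 = 2.1045
χ² = 0.1861 + 0.9691 + 2.6758 + 0.1463 + 0.7622 + 2.1045 = 6.844
df = (2−1)(3−1) = 2. Since 6.844 < 7.378, fail to reject the null hypothesis of independence at α = 0.025.

6.844; fail to reject H₀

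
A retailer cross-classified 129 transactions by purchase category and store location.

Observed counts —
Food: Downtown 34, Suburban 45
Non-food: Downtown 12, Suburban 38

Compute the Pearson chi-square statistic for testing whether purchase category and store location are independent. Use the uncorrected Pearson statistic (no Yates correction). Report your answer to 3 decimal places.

4.837

Row totals: 79, 50. Column totals: 46, 83. Grand total N = 129.
Expected counts (row total × column total / N):
  Food, Downtown: 79×46/129 = 28.1705
  Food, Suburban: 79×83/129 = 50.8295
  Non-food, Downtown: 50×46/129 = 17.8295
  Non-food, Suburban: 50×83/129 = 32.1705
Contributions (O − E)²/E:
  (34 − 28.1705)²/28.1705 = 1.2063
  (45 − 50.8295)²/50.8295 = 0.6686
  (12 − 17.8295)²/17.8295 = 1.9060
  (38 − 32.1705)²/32.1705 = 1.0563
χ² = 1.2063 + 0.6686 + 1.9060 + 1.0563 = 4.837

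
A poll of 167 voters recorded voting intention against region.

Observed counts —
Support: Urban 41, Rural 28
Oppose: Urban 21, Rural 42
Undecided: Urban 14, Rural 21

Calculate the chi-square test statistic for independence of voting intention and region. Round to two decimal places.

9.58

Row totals: 69, 63, 35. Column totals: 76, 91. Grand total N = 167.
Expected counts (row total × column total / N):
  Support, Urban: 69×76/167 = 31.401
  Support, Rural: 69×91/167 = 37.599
  Oppose, Urban: 63×76/167 = 28.671
  Oppose, Rural: 63×91/167 = 34.329
  Undecided, Urban: 35×76/167 = 15.928
  Undecided, Rural: 35×91/167 = 19.072
Contributions (O − E)²/E:
  (41 − 31.401)²/31.401 = 2.9343
  (28 − 37.599)²/37.599 = 2.4506
  (21 − 28.671)²/28.671 = 2.0524
  (42 − 34.329)²/34.329 = 1.7141
  (14 − 15.928)²/15.928 = 0.2334
  (21 − 19.072)²/19.072 = 0.1949
χ² = 2.9343 + 2.4506 + 2.0524 + 1.7141 + 0.2334 + 0.1949 = 9.58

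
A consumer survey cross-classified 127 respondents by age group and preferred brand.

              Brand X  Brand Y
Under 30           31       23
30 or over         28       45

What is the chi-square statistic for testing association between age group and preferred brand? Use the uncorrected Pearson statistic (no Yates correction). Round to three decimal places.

Row totals: 54, 73. Column totals: 59, 68. Grand total N = 127.
Expected counts (row total × column total / N):
  Under 30, Brand X: 54×59/127 = 25.0866
  Under 30, Brand Y: 54×68/127 = 28.9134
  30 or over, Brand X: 73×59/127 = 33.9134
  30 or over, Brand Y: 73×68/127 = 39.0866
Contributions (O − E)²/E:
  (31 − 25.0866)²/25.0866 = 1.3939
  (23 − 28.9134)²/28.9134 = 1.2094
  (28 − 33.9134)²/33.9134 = 1.0311
  (45 − 39.0866)²/39.0866 = 0.8946
χ² = 1.3939 + 1.2094 + 1.0311 + 0.8946 = 4.529

4.529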